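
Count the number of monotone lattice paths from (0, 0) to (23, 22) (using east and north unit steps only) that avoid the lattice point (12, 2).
Number of paths = 4109010183135

Total paths from (0, 0) to (23, 22): C(45, 23) = 4116715363800. Paths through (12, 2): (paths (0, 0) → (12, 2)) × (paths (12, 2) → (23, 22)) = C(14, 12) · C(31, 11) = 91 · 84672315 = 7705180665. Avoidance count = 4116715363800 − 7705180665 = 4109010183135.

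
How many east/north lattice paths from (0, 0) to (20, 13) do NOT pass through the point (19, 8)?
Number of paths = 559845990

Total paths from (0, 0) to (20, 13): C(33, 20) = 573166440. Paths through (19, 8): (paths (0, 0) → (19, 8)) × (paths (19, 8) → (20, 13)) = C(27, 19) · C(6, 1) = 2220075 · 6 = 13320450. Avoidance count = 573166440 − 13320450 = 559845990.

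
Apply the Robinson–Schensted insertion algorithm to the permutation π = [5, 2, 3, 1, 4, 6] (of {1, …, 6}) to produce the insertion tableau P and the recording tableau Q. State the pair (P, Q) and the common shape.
P = [1, 3, 4, 6] / [2] / [5];  Q = [1, 3, 5, 6] / [2] / [4];  common shape = (4, 1, 1)

Row-insert the values π_1, π_2, … into P one at a time, bumping the leftmost entry strictly greater than the inserted value down to the next row. The recording tableau Q records, in position (i, j), the step at which that cell was added to P.
  Insert 5 (step 1): P = [5];  Q = [1]
  Insert 2 (step 2): P = [2] / [5];  Q = [1] / [2]
  Insert 3 (step 3): P = [2, 3] / [5];  Q = [1, 3] / [2]
  Insert 1 (step 4): P = [1, 3] / [2] / [5];  Q = [1, 3] / [2] / [4]
  Insert 4 (step 5): P = [1, 3, 4] / [2] / [5];  Q = [1, 3, 5] / [2] / [4]
  Insert 6 (step 6): P = [1, 3, 4, 6] / [2] / [5];  Q = [1, 3, 5, 6] / [2] / [4]
Final shape: (4, 1, 1).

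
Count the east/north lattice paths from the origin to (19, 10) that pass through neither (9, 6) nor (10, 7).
Number of paths = 12943645

Inclusion–exclusion. Total paths: C(29, 19) = 20030010. Through P₁: C(15, 9)·C(14, 10) = 5010005. Through P₂: C(17, 10)·C(12, 9) = 4278560. Since P₁ is strictly southwest of P₂, a monotone path through both must visit P₁ then P₂; paths through both = C(15, 9)·C(2, 1)·C(12, 9) = 2202200. Avoid both = 20030010 − 5010005 − 4278560 + 2202200 = 12943645.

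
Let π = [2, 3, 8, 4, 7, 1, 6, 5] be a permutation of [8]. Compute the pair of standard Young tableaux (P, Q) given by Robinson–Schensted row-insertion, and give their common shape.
P = [1, 3, 4, 5] / [2, 6] / [7] / [8];  Q = [1, 2, 3, 5] / [4, 7] / [6] / [8];  common shape = (4, 2, 1, 1)

Row-insert the values π_1, π_2, … into P one at a time, bumping the leftmost entry strictly greater than the inserted value down to the next row. The recording tableau Q records, in position (i, j), the step at which that cell was added to P.
  Insert 2 (step 1): P = [2];  Q = [1]
  Insert 3 (step 2): P = [2, 3];  Q = [1, 2]
  Insert 8 (step 3): P = [2, 3, 8];  Q = [1, 2, 3]
  Insert 4 (step 4): P = [2, 3, 4] / [8];  Q = [1, 2, 3] / [4]
  Insert 7 (step 5): P = [2, 3, 4, 7] / [8];  Q = [1, 2, 3, 5] / [4]
  Insert 1 (step 6): P = [1, 3, 4, 7] / [2] / [8];  Q = [1, 2, 3, 5] / [4] / [6]
  Insert 6 (step 7): P = [1, 3, 4, 6] / [2, 7] / [8];  Q = [1, 2, 3, 5] / [4, 7] / [6]
  Insert 5 (step 8): P = [1, 3, 4, 5] / [2, 6] / [7] / [8];  Q = [1, 2, 3, 5] / [4, 7] / [6] / [8]
Final shape: (4, 2, 1, 1).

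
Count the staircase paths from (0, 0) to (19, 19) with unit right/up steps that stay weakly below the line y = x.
C_19 = 1767263190

These NE paths below the diagonal are counted by the Catalan number C_n = (1/(n + 1)) · C(2n, n). For n = 19: C_19 = (1/20) · C(38, 19) = 35345263800/20 = 1767263190.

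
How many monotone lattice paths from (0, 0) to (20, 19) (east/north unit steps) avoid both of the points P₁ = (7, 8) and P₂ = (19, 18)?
Number of paths = 25837647990

Inclusion–exclusion. Total paths: C(39, 20) = 68923264410. Through P₁: C(15, 7)·C(24, 13) = 16062686640. Through P₂: C(37, 19)·C(2, 1) = 35345263800. Since P₁ is strictly southwest of P₂, a monotone path through both must visit P₁ then P₂; paths through both = C(15, 7)·C(22, 12)·C(2, 1) = 8322334020. Avoid both = 68923264410 − 16062686640 − 35345263800 + 8322334020 = 25837647990.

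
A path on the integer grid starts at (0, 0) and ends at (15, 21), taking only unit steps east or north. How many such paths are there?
Number of paths = 5567902560

A monotone lattice path from (0, 0) to (15, 21) consists of 15 east steps and 21 north steps in some order, so it is determined by which 15 of the 36 steps are east. The count is C(36, 15) = 5567902560.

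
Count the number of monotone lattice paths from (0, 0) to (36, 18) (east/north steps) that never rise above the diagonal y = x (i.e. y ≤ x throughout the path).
Number of paths = 49772989810635

By the reflection principle (André's argument), the number of monotone paths to (36, 18) with n ≤ m that never go above y = x is C(54, 36) − C(54, 37) = 96926348578605 − 47153358767970 = 49772989810635.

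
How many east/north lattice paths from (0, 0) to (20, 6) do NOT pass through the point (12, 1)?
Number of paths = 213499

Total paths from (0, 0) to (20, 6): C(26, 20) = 230230. Paths through (12, 1): (paths (0, 0) → (12, 1)) × (paths (12, 1) → (20, 6)) = C(13, 12) · C(13, 8) = 13 · 1287 = 16731. Avoidance count = 230230 − 16731 = 213499.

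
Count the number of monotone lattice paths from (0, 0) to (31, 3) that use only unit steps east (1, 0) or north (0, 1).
Number of paths = 5984

A monotone lattice path from (0, 0) to (31, 3) consists of 31 east steps and 3 north steps in some order, so it is determined by which 31 of the 34 steps are east. The count is C(34, 31) = 5984.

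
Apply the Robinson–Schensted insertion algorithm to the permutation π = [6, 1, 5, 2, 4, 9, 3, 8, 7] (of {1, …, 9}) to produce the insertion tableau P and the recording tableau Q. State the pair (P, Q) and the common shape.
P = [1, 2, 3, 7] / [4, 8] / [5, 9] / [6];  Q = [1, 3, 5, 6] / [2, 8] / [4, 9] / [7];  common shape = (4, 2, 2, 1)

Row-insert the values π_1, π_2, … into P one at a time, bumping the leftmost entry strictly greater than the inserted value down to the next row. The recording tableau Q records, in position (i, j), the step at which that cell was added to P.
  Insert 6 (step 1): P = [6];  Q = [1]
  Insert 1 (step 2): P = [1] / [6];  Q = [1] / [2]
  Insert 5 (step 3): P = [1, 5] / [6];  Q = [1, 3] / [2]
  Insert 2 (step 4): P = [1, 2] / [5] / [6];  Q = [1, 3] / [2] / [4]
  Insert 4 (step 5): P = [1, 2, 4] / [5] / [6];  Q = [1, 3, 5] / [2] / [4]
  Insert 9 (step 6): P = [1, 2, 4, 9] / [5] / [6];  Q = [1, 3, 5, 6] / [2] / [4]
  Insert 3 (step 7): P = [1, 2, 3, 9] / [4] / [5] / [6];  Q = [1, 3, 5, 6] / [2] / [4] / [7]
  Insert 8 (step 8): P = [1, 2, 3, 8] / [4, 9] / [5] / [6];  Q = [1, 3, 5, 6] / [2, 8] / [4] / [7]
  Insert 7 (step 9): P = [1, 2, 3, 7] / [4, 8] / [5, 9] / [6];  Q = [1, 3, 5, 6] / [2, 8] / [4, 9] / [7]
Final shape: (4, 2, 2, 1).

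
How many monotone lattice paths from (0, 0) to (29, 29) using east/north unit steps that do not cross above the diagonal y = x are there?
C_29 = 1002242216651368

These NE paths below the diagonal are counted by the Catalan number C_n = (1/(n + 1)) · C(2n, n). For n = 29: C_29 = (1/30) · C(58, 29) = 30067266499541040/30 = 1002242216651368.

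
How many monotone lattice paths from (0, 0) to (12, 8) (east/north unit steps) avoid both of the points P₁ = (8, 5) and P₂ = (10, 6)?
Number of paths = 56043

Inclusion–exclusion. Total paths: C(20, 12) = 125970. Through P₁: C(13, 8)·C(7, 4) = 45045. Through P₂: C(16, 10)·C(4, 2) = 48048. Since P₁ is strictly southwest of P₂, a monotone path through both must visit P₁ then P₂; paths through both = C(13, 8)·C(3, 2)·C(4, 2) = 23166. Avoid both = 125970 − 45045 − 48048 + 23166 = 56043.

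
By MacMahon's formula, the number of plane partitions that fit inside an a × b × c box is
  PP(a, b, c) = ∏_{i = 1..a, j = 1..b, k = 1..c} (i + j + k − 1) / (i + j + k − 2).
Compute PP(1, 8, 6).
PP(1, 8, 6) = 3003

Evaluate the triple product over i = 1..1, j = 1..8, k = 1..6. The factors are (2/1) · (3/2) · (4/3) · (5/4) · (6/5) · (7/6) · (3/2) · (4/3) · … (48 factors total). The numerators and denominators telescope so the product is an integer; carrying out the multiplication exactly gives PP(1, 8, 6) = 3003.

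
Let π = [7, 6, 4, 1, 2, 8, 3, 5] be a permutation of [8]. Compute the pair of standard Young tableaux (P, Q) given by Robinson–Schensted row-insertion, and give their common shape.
P = [1, 2, 3, 5] / [4, 8] / [6] / [7];  Q = [1, 5, 6, 8] / [2, 7] / [3] / [4];  common shape = (4, 2, 1, 1)

Row-insert the values π_1, π_2, … into P one at a time, bumping the leftmost entry strictly greater than the inserted value down to the next row. The recording tableau Q records, in position (i, j), the step at which that cell was added to P.
  Insert 7 (step 1): P = [7];  Q = [1]
  Insert 6 (step 2): P = [6] / [7];  Q = [1] / [2]
  Insert 4 (step 3): P = [4] / [6] / [7];  Q = [1] / [2] / [3]
  Insert 1 (step 4): P = [1] / [4] / [6] / [7];  Q = [1] / [2] / [3] / [4]
  Insert 2 (step 5): P = [1, 2] / [4] / [6] / [7];  Q = [1, 5] / [2] / [3] / [4]
  Insert 8 (step 6): P = [1, 2, 8] / [4] / [6] / [7];  Q = [1, 5, 6] / [2] / [3] / [4]
  Insert 3 (step 7): P = [1, 2, 3] / [4, 8] / [6] / [7];  Q = [1, 5, 6] / [2, 7] / [3] / [4]
  Insert 5 (step 8): P = [1, 2, 3, 5] / [4, 8] / [6] / [7];  Q = [1, 5, 6, 8] / [2, 7] / [3] / [4]
Final shape: (4, 2, 1, 1).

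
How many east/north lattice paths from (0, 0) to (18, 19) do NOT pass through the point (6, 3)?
Number of paths = 15117204480

Total paths from (0, 0) to (18, 19): C(37, 18) = 17672631900. Paths through (6, 3): (paths (0, 0) → (6, 3)) × (paths (6, 3) → (18, 19)) = C(9, 6) · C(28, 12) = 84 · 30421755 = 2555427420. Avoidance count = 17672631900 − 2555427420 = 15117204480.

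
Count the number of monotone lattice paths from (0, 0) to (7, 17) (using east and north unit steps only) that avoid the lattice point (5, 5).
Number of paths = 323172

Total paths from (0, 0) to (7, 17): C(24, 7) = 346104. Paths through (5, 5): (paths (0, 0) → (5, 5)) × (paths (5, 5) → (7, 17)) = C(10, 5) · C(14, 2) = 252 · 91 = 22932. Avoidance count = 346104 − 22932 = 323172.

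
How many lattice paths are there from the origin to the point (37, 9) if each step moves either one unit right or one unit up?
Number of paths = 1101716330

A monotone lattice path from (0, 0) to (37, 9) consists of 37 east steps and 9 north steps in some order, so it is determined by which 37 of the 46 steps are east. The count is C(46, 37) = 1101716330.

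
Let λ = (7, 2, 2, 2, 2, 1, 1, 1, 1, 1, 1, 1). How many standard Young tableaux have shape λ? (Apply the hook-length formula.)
# SYT of shape (7, 2, 2, 2, 2, 1, 1, 1, 1, 1, 1, 1) = 36212176

Hook-length formula: f^λ = n! / Π hook(c), product over all cells c of the Young diagram. For λ = (7, 2, 2, 2, 2, 1, 1, 1, 1, 1, 1, 1), n = 22 boxes. Hook lengths by row (left-to-right, top-to-bottom): [18, 10, 5, 4, 3, 2, 1]; [12, 4]; [11, 3]; [10, 2]; [9, 1]; [7]; [6]; [5]; [4]; [3]; [2]; [1]. Product of hooks = 31039303680000. So f^λ = 22! / 31039303680000 = 1124000727777607680000 / 31039303680000 = 36212176.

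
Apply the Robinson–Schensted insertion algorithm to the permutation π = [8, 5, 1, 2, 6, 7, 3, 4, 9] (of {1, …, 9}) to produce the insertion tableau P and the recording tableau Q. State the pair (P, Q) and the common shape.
P = [1, 2, 3, 4, 9] / [5, 6, 7] / [8];  Q = [1, 4, 5, 6, 9] / [2, 7, 8] / [3];  common shape = (5, 3, 1)

Row-insert the values π_1, π_2, … into P one at a time, bumping the leftmost entry strictly greater than the inserted value down to the next row. The recording tableau Q records, in position (i, j), the step at which that cell was added to P.
  Insert 8 (step 1): P = [8];  Q = [1]
  Insert 5 (step 2): P = [5] / [8];  Q = [1] / [2]
  Insert 1 (step 3): P = [1] / [5] / [8];  Q = [1] / [2] / [3]
  Insert 2 (step 4): P = [1, 2] / [5] / [8];  Q = [1, 4] / [2] / [3]
  Insert 6 (step 5): P = [1, 2, 6] / [5] / [8];  Q = [1, 4, 5] / [2] / [3]
  Insert 7 (step 6): P = [1, 2, 6, 7] / [5] / [8];  Q = [1, 4, 5, 6] / [2] / [3]
  Insert 3 (step 7): P = [1, 2, 3, 7] / [5, 6] / [8];  Q = [1, 4, 5, 6] / [2, 7] / [3]
  Insert 4 (step 8): P = [1, 2, 3, 4] / [5, 6, 7] / [8];  Q = [1, 4, 5, 6] / [2, 7, 8] / [3]
  Insert 9 (step 9): P = [1, 2, 3, 4, 9] / [5, 6, 7] / [8];  Q = [1, 4, 5, 6, 9] / [2, 7, 8] / [3]
Final shape: (5, 3, 1).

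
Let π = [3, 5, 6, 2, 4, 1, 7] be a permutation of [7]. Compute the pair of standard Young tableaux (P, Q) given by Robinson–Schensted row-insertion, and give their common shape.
P = [1, 4, 6, 7] / [2, 5] / [3];  Q = [1, 2, 3, 7] / [4, 5] / [6];  common shape = (4, 2, 1)

Row-insert the values π_1, π_2, … into P one at a time, bumping the leftmost entry strictly greater than the inserted value down to the next row. The recording tableau Q records, in position (i, j), the step at which that cell was added to P.
  Insert 3 (step 1): P = [3];  Q = [1]
  Insert 5 (step 2): P = [3, 5];  Q = [1, 2]
  Insert 6 (step 3): P = [3, 5, 6];  Q = [1, 2, 3]
  Insert 2 (step 4): P = [2, 5, 6] / [3];  Q = [1, 2, 3] / [4]
  Insert 4 (step 5): P = [2, 4, 6] / [3, 5];  Q = [1, 2, 3] / [4, 5]
  Insert 1 (step 6): P = [1, 4, 6] / [2, 5] / [3];  Q = [1, 2, 3] / [4, 5] / [6]
  Insert 7 (step 7): P = [1, 4, 6, 7] / [2, 5] / [3];  Q = [1, 2, 3, 7] / [4, 5] / [6]
Final shape: (4, 2, 1).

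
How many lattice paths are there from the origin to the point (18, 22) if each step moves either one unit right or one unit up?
Number of paths = 113380261800

A monotone lattice path from (0, 0) to (18, 22) consists of 18 east steps and 22 north steps in some order, so it is determined by which 18 of the 40 steps are east. The count is C(40, 18) = 113380261800.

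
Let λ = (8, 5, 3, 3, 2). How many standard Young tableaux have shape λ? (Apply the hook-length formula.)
# SYT of shape (8, 5, 3, 3, 2) = 444422160

Hook-length formula: f^λ = n! / Π hook(c), product over all cells c of the Young diagram. For λ = (8, 5, 3, 3, 2), n = 21 boxes. Hook lengths by row (left-to-right, top-to-bottom): [12, 11, 9, 6, 5, 3, 2, 1]; [8, 7, 5, 2, 1]; [5, 4, 2]; [4, 3, 1]; [2, 1]. Product of hooks = 114960384000. So f^λ = 21! / 114960384000 = 51090942171709440000 / 114960384000 = 444422160.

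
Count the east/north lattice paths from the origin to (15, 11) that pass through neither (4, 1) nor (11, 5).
Number of paths = 5391800

Inclusion–exclusion. Total paths: C(26, 15) = 7726160. Through P₁: C(5, 4)·C(21, 11) = 1763580. Through P₂: C(16, 11)·C(10, 4) = 917280. Since P₁ is strictly southwest of P₂, a monotone path through both must visit P₁ then P₂; paths through both = C(5, 4)·C(11, 7)·C(10, 4) = 346500. Avoid both = 7726160 − 1763580 − 917280 + 346500 = 5391800.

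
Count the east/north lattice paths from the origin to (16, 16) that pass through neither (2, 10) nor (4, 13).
Number of paths = 597739630

Inclusion–exclusion. Total paths: C(32, 16) = 601080390. Through P₁: C(12, 2)·C(20, 14) = 2558160. Through P₂: C(17, 4)·C(15, 12) = 1082900. Since P₁ is strictly southwest of P₂, a monotone path through both must visit P₁ then P₂; paths through both = C(12, 2)·C(5, 2)·C(15, 12) = 300300. Avoid both = 601080390 − 2558160 − 1082900 + 300300 = 597739630.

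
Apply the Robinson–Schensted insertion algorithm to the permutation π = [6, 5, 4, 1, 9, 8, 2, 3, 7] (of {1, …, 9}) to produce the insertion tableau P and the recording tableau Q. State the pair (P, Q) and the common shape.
P = [1, 2, 3, 7] / [4, 8] / [5, 9] / [6];  Q = [1, 5, 8, 9] / [2, 6] / [3, 7] / [4];  common shape = (4, 2, 2, 1)

Row-insert the values π_1, π_2, … into P one at a time, bumping the leftmost entry strictly greater than the inserted value down to the next row. The recording tableau Q records, in position (i, j), the step at which that cell was added to P.
  Insert 6 (step 1): P = [6];  Q = [1]
  Insert 5 (step 2): P = [5] / [6];  Q = [1] / [2]
  Insert 4 (step 3): P = [4] / [5] / [6];  Q = [1] / [2] / [3]
  Insert 1 (step 4): P = [1] / [4] / [5] / [6];  Q = [1] / [2] / [3] / [4]
  Insert 9 (step 5): P = [1, 9] / [4] / [5] / [6];  Q = [1, 5] / [2] / [3] / [4]
  Insert 8 (step 6): P = [1, 8] / [4, 9] / [5] / [6];  Q = [1, 5] / [2, 6] / [3] / [4]
  Insert 2 (step 7): P = [1, 2] / [4, 8] / [5, 9] / [6];  Q = [1, 5] / [2, 6] / [3, 7] / [4]
  Insert 3 (step 8): P = [1, 2, 3] / [4, 8] / [5, 9] / [6];  Q = [1, 5, 8] / [2, 6] / [3, 7] / [4]
  Insert 7 (step 9): P = [1, 2, 3, 7] / [4, 8] / [5, 9] / [6];  Q = [1, 5, 8, 9] / [2, 6] / [3, 7] / [4]
Final shape: (4, 2, 2, 1).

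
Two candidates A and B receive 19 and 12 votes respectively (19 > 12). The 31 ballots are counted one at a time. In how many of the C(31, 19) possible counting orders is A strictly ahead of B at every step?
Strict-lead orderings = 31865925

Total orderings of the 31 votes with 19 for A: C(31, 19) = 141120525. By the Bertrand ballot formula (Cycle Lemma / reflection principle), the number of orderings in which A is strictly ahead of B throughout is (p − q)/(p + q) · C(p + q, p) = (19 − 12)/(19 + 12) · 141120525 = 31865925.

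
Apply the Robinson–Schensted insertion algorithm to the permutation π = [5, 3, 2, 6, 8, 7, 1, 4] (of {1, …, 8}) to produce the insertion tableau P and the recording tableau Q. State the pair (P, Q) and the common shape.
P = [1, 4, 7] / [2, 6] / [3, 8] / [5];  Q = [1, 4, 5] / [2, 6] / [3, 8] / [7];  common shape = (3, 2, 2, 1)

Row-insert the values π_1, π_2, … into P one at a time, bumping the leftmost entry strictly greater than the inserted value down to the next row. The recording tableau Q records, in position (i, j), the step at which that cell was added to P.
  Insert 5 (step 1): P = [5];  Q = [1]
  Insert 3 (step 2): P = [3] / [5];  Q = [1] / [2]
  Insert 2 (step 3): P = [2] / [3] / [5];  Q = [1] / [2] / [3]
  Insert 6 (step 4): P = [2, 6] / [3] / [5];  Q = [1, 4] / [2] / [3]
  Insert 8 (step 5): P = [2, 6, 8] / [3] / [5];  Q = [1, 4, 5] / [2] / [3]
  Insert 7 (step 6): P = [2, 6, 7] / [3, 8] / [5];  Q = [1, 4, 5] / [2, 6] / [3]
  Insert 1 (step 7): P = [1, 6, 7] / [2, 8] / [3] / [5];  Q = [1, 4, 5] / [2, 6] / [3] / [7]
  Insert 4 (step 8): P = [1, 4, 7] / [2, 6] / [3, 8] / [5];  Q = [1, 4, 5] / [2, 6] / [3, 8] / [7]
Final shape: (3, 2, 2, 1).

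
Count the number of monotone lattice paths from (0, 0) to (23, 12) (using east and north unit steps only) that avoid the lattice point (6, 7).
Number of paths = 789262656

Total paths from (0, 0) to (23, 12): C(35, 23) = 834451800. Paths through (6, 7): (paths (0, 0) → (6, 7)) × (paths (6, 7) → (23, 12)) = C(13, 6) · C(22, 17) = 1716 · 26334 = 45189144. Avoidance count = 834451800 − 45189144 = 789262656.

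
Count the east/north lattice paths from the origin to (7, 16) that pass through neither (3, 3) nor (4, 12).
Number of paths = 140857

Inclusion–exclusion. Total paths: C(23, 7) = 245157. Through P₁: C(6, 3)·C(17, 4) = 47600. Through P₂: C(16, 4)·C(7, 3) = 63700. Since P₁ is strictly southwest of P₂, a monotone path through both must visit P₁ then P₂; paths through both = C(6, 3)·C(10, 1)·C(7, 3) = 7000. Avoid both = 245157 − 47600 − 63700 + 7000 = 140857.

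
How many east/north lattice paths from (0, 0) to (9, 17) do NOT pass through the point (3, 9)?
Number of paths = 2463890

Total paths from (0, 0) to (9, 17): C(26, 9) = 3124550. Paths through (3, 9): (paths (0, 0) → (3, 9)) × (paths (3, 9) → (9, 17)) = C(12, 3) · C(14, 6) = 220 · 3003 = 660660. Avoidance count = 3124550 − 660660 = 2463890.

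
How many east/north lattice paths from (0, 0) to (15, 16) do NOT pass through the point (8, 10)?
Number of paths = 225451467

Total paths from (0, 0) to (15, 16): C(31, 15) = 300540195. Paths through (8, 10): (paths (0, 0) → (8, 10)) × (paths (8, 10) → (15, 16)) = C(18, 8) · C(13, 7) = 43758 · 1716 = 75088728. Avoidance count = 300540195 − 75088728 = 225451467.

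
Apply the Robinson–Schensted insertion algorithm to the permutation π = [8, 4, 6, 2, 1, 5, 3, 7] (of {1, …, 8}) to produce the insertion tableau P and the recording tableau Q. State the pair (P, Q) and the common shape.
P = [1, 3, 7] / [2, 5] / [4, 6] / [8];  Q = [1, 3, 8] / [2, 6] / [4, 7] / [5];  common shape = (3, 2, 2, 1)

Row-insert the values π_1, π_2, … into P one at a time, bumping the leftmost entry strictly greater than the inserted value down to the next row. The recording tableau Q records, in position (i, j), the step at which that cell was added to P.
  Insert 8 (step 1): P = [8];  Q = [1]
  Insert 4 (step 2): P = [4] / [8];  Q = [1] / [2]
  Insert 6 (step 3): P = [4, 6] / [8];  Q = [1, 3] / [2]
  Insert 2 (step 4): P = [2, 6] / [4] / [8];  Q = [1, 3] / [2] / [4]
  Insert 1 (step 5): P = [1, 6] / [2] / [4] / [8];  Q = [1, 3] / [2] / [4] / [5]
  Insert 5 (step 6): P = [1, 5] / [2, 6] / [4] / [8];  Q = [1, 3] / [2, 6] / [4] / [5]
  Insert 3 (step 7): P = [1, 3] / [2, 5] / [4, 6] / [8];  Q = [1, 3] / [2, 6] / [4, 7] / [5]
  Insert 7 (step 8): P = [1, 3, 7] / [2, 5] / [4, 6] / [8];  Q = [1, 3, 8] / [2, 6] / [4, 7] / [5]
Final shape: (3, 2, 2, 1).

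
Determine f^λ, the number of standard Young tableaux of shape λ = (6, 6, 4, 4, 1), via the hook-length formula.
# SYT of shape (6, 6, 4, 4, 1) = 155195040

Hook-length formula: f^λ = n! / Π hook(c), product over all cells c of the Young diagram. For λ = (6, 6, 4, 4, 1), n = 21 boxes. Hook lengths by row (left-to-right, top-to-bottom): [10, 8, 7, 6, 3, 2]; [9, 7, 6, 5, 2, 1]; [6, 4, 3, 2]; [5, 3, 2, 1]; [1]. Product of hooks = 329204736000. So f^λ = 21! / 329204736000 = 51090942171709440000 / 329204736000 = 155195040.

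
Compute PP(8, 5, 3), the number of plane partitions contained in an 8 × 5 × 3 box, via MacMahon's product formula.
PP(8, 5, 3) = 61408347

Evaluate the triple product over i = 1..8, j = 1..5, k = 1..3. The factors are (2/1) · (3/2) · (4/3) · (3/2) · (4/3) · (5/4) · (4/3) · (5/4) · … (120 factors total). The numerators and denominators telescope so the product is an integer; carrying out the multiplication exactly gives PP(8, 5, 3) = 61408347.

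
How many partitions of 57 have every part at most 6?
p(57, parts ≤ 6) = 15944

Use the recurrence p(n, m) = p(n, m−1) + p(n−m, m): either the largest part is < m (count p(n, m−1)) or the largest part is exactly m (remove one copy of m, count p(n−m, m)). With p(0, ·) = 1 this gives p(57, parts ≤ 6) = 15944. (By conjugating Young diagrams, this also counts partitions of 57 into at most 6 parts.)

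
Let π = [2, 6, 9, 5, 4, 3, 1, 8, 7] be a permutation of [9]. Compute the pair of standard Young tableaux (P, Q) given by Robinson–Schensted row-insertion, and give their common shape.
P = [1, 3, 7] / [2, 8] / [4, 9] / [5] / [6];  Q = [1, 2, 3] / [4, 8] / [5, 9] / [6] / [7];  common shape = (3, 2, 2, 1, 1)

Row-insert the values π_1, π_2, … into P one at a time, bumping the leftmost entry strictly greater than the inserted value down to the next row. The recording tableau Q records, in position (i, j), the step at which that cell was added to P.
  Insert 2 (step 1): P = [2];  Q = [1]
  Insert 6 (step 2): P = [2, 6];  Q = [1, 2]
  Insert 9 (step 3): P = [2, 6, 9];  Q = [1, 2, 3]
  Insert 5 (step 4): P = [2, 5, 9] / [6];  Q = [1, 2, 3] / [4]
  Insert 4 (step 5): P = [2, 4, 9] / [5] / [6];  Q = [1, 2, 3] / [4] / [5]
  Insert 3 (step 6): P = [2, 3, 9] / [4] / [5] / [6];  Q = [1, 2, 3] / [4] / [5] / [6]
  Insert 1 (step 7): P = [1, 3, 9] / [2] / [4] / [5] / [6];  Q = [1, 2, 3] / [4] / [5] / [6] / [7]
  Insert 8 (step 8): P = [1, 3, 8] / [2, 9] / [4] / [5] / [6];  Q = [1, 2, 3] / [4, 8] / [5] / [6] / [7]
  Insert 7 (step 9): P = [1, 3, 7] / [2, 8] / [4, 9] / [5] / [6];  Q = [1, 2, 3] / [4, 8] / [5, 9] / [6] / [7]
Final shape: (3, 2, 2, 1, 1).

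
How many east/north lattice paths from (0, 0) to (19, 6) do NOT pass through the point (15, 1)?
Number of paths = 175084

Total paths from (0, 0) to (19, 6): C(25, 19) = 177100. Paths through (15, 1): (paths (0, 0) → (15, 1)) × (paths (15, 1) → (19, 6)) = C(16, 15) · C(9, 4) = 16 · 126 = 2016. Avoidance count = 177100 − 2016 = 175084.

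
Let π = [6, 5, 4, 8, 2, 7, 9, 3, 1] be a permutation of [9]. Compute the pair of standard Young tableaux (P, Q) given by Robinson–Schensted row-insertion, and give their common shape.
P = [1, 3, 9] / [2, 7] / [4, 8] / [5] / [6];  Q = [1, 4, 7] / [2, 6] / [3, 8] / [5] / [9];  common shape = (3, 2, 2, 1, 1)

Row-insert the values π_1, π_2, … into P one at a time, bumping the leftmost entry strictly greater than the inserted value down to the next row. The recording tableau Q records, in position (i, j), the step at which that cell was added to P.
  Insert 6 (step 1): P = [6];  Q = [1]
  Insert 5 (step 2): P = [5] / [6];  Q = [1] / [2]
  Insert 4 (step 3): P = [4] / [5] / [6];  Q = [1] / [2] / [3]
  Insert 8 (step 4): P = [4, 8] / [5] / [6];  Q = [1, 4] / [2] / [3]
  Insert 2 (step 5): P = [2, 8] / [4] / [5] / [6];  Q = [1, 4] / [2] / [3] / [5]
  Insert 7 (step 6): P = [2, 7] / [4, 8] / [5] / [6];  Q = [1, 4] / [2, 6] / [3] / [5]
  Insert 9 (step 7): P = [2, 7, 9] / [4, 8] / [5] / [6];  Q = [1, 4, 7] / [2, 6] / [3] / [5]
  Insert 3 (step 8): P = [2, 3, 9] / [4, 7] / [5, 8] / [6];  Q = [1, 4, 7] / [2, 6] / [3, 8] / [5]
  Insert 1 (step 9): P = [1, 3, 9] / [2, 7] / [4, 8] / [5] / [6];  Q = [1, 4, 7] / [2, 6] / [3, 8] / [5] / [9]
Final shape: (3, 2, 2, 1, 1).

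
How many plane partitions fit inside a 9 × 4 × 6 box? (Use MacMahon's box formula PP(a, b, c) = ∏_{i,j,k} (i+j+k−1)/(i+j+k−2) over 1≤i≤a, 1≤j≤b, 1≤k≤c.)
PP(9, 4, 6) = 559299781040

Evaluate the triple product over i = 1..9, j = 1..4, k = 1..6. The factors are (2/1) · (3/2) · (4/3) · (5/4) · (6/5) · (7/6) · (3/2) · (4/3) · … (216 factors total). The numerators and denominators telescope so the product is an integer; carrying out the multiplication exactly gives PP(9, 4, 6) = 559299781040.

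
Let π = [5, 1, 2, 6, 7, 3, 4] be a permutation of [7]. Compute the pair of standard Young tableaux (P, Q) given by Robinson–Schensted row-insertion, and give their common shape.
P = [1, 2, 3, 4] / [5, 6, 7];  Q = [1, 3, 4, 5] / [2, 6, 7];  common shape = (4, 3)

Row-insert the values π_1, π_2, … into P one at a time, bumping the leftmost entry strictly greater than the inserted value down to the next row. The recording tableau Q records, in position (i, j), the step at which that cell was added to P.
  Insert 5 (step 1): P = [5];  Q = [1]
  Insert 1 (step 2): P = [1] / [5];  Q = [1] / [2]
  Insert 2 (step 3): P = [1, 2] / [5];  Q = [1, 3] / [2]
  Insert 6 (step 4): P = [1, 2, 6] / [5];  Q = [1, 3, 4] / [2]
  Insert 7 (step 5): P = [1, 2, 6, 7] / [5];  Q = [1, 3, 4, 5] / [2]
  Insert 3 (step 6): P = [1, 2, 3, 7] / [5, 6];  Q = [1, 3, 4, 5] / [2, 6]
  Insert 4 (step 7): P = [1, 2, 3, 4] / [5, 6, 7];  Q = [1, 3, 4, 5] / [2, 6, 7]
Final shape: (4, 3).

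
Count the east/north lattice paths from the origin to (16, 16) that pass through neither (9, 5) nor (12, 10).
Number of paths = 425116602

Inclusion–exclusion. Total paths: C(32, 16) = 601080390. Through P₁: C(14, 9)·C(18, 7) = 63711648. Through P₂: C(22, 12)·C(10, 4) = 135795660. Since P₁ is strictly southwest of P₂, a monotone path through both must visit P₁ then P₂; paths through both = C(14, 9)·C(8, 3)·C(10, 4) = 23543520. Avoid both = 601080390 − 63711648 − 135795660 + 23543520 = 425116602.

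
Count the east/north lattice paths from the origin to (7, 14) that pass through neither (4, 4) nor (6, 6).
Number of paths = 91724

Inclusion–exclusion. Total paths: C(21, 7) = 116280. Through P₁: C(8, 4)·C(13, 3) = 20020. Through P₂: C(12, 6)·C(9, 1) = 8316. Since P₁ is strictly southwest of P₂, a monotone path through both must visit P₁ then P₂; paths through both = C(8, 4)·C(4, 2)·C(9, 1) = 3780. Avoid both = 116280 − 20020 − 8316 + 3780 = 91724.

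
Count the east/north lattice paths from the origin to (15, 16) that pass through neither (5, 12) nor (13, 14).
Number of paths = 175666967

Inclusion–exclusion. Total paths: C(31, 15) = 300540195. Through P₁: C(17, 5)·C(14, 10) = 6194188. Through P₂: C(27, 13)·C(4, 2) = 120349800. Since P₁ is strictly southwest of P₂, a monotone path through both must visit P₁ then P₂; paths through both = C(17, 5)·C(10, 8)·C(4, 2) = 1670760. Avoid both = 300540195 − 6194188 − 120349800 + 1670760 = 175666967.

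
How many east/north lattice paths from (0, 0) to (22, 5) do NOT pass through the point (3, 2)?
Number of paths = 65330

Total paths from (0, 0) to (22, 5): C(27, 22) = 80730. Paths through (3, 2): (paths (0, 0) → (3, 2)) × (paths (3, 2) → (22, 5)) = C(5, 3) · C(22, 19) = 10 · 1540 = 15400. Avoidance count = 80730 − 15400 = 65330.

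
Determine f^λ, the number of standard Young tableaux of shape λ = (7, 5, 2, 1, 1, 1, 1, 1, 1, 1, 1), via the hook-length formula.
# SYT of shape (7, 5, 2, 1, 1, 1, 1, 1, 1, 1, 1) = 203351148

Hook-length formula: f^λ = n! / Π hook(c), product over all cells c of the Young diagram. For λ = (7, 5, 2, 1, 1, 1, 1, 1, 1, 1, 1), n = 22 boxes. Hook lengths by row (left-to-right, top-to-bottom): [17, 8, 6, 5, 4, 2, 1]; [14, 5, 3, 2, 1]; [10, 1]; [8]; [7]; [6]; [5]; [4]; [3]; [2]; [1]. Product of hooks = 5527388160000. So f^λ = 22! / 5527388160000 = 1124000727777607680000 / 5527388160000 = 203351148.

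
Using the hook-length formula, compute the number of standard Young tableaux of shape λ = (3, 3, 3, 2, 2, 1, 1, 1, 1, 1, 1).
# SYT of shape (3, 3, 3, 2, 2, 1, 1, 1, 1, 1, 1) = 949620

Hook-length formula: f^λ = n! / Π hook(c), product over all cells c of the Young diagram. For λ = (3, 3, 3, 2, 2, 1, 1, 1, 1, 1, 1), n = 19 boxes. Hook lengths by row (left-to-right, top-to-bottom): [13, 6, 3]; [12, 5, 2]; [11, 4, 1]; [9, 2]; [8, 1]; [6]; [5]; [4]; [3]; [2]; [1]. Product of hooks = 128098713600. So f^λ = 19! / 128098713600 = 121645100408832000 / 128098713600 = 949620.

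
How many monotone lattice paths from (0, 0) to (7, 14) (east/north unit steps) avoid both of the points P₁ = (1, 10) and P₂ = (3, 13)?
Number of paths = 111720

Inclusion–exclusion. Total paths: C(21, 7) = 116280. Through P₁: C(11, 1)·C(10, 6) = 2310. Through P₂: C(16, 3)·C(5, 4) = 2800. Since P₁ is strictly southwest of P₂, a monotone path through both must visit P₁ then P₂; paths through both = C(11, 1)·C(5, 2)·C(5, 4) = 550. Avoid both = 116280 − 2310 − 2800 + 550 = 111720.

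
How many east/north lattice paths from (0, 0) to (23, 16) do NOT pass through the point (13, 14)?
Number of paths = 36387413190

Total paths from (0, 0) to (23, 16): C(39, 23) = 37711260990. Paths through (13, 14): (paths (0, 0) → (13, 14)) × (paths (13, 14) → (23, 16)) = C(27, 13) · C(12, 10) = 20058300 · 66 = 1323847800. Avoidance count = 37711260990 − 1323847800 = 36387413190.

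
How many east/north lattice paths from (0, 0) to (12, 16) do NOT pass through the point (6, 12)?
Number of paths = 26523315

Total paths from (0, 0) to (12, 16): C(28, 12) = 30421755. Paths through (6, 12): (paths (0, 0) → (6, 12)) × (paths (6, 12) → (12, 16)) = C(18, 6) · C(10, 6) = 18564 · 210 = 3898440. Avoidance count = 30421755 − 3898440 = 26523315.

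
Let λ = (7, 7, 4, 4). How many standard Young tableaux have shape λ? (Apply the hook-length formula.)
# SYT of shape (7, 7, 4, 4) = 177827650

Hook-length formula: f^λ = n! / Π hook(c), product over all cells c of the Young diagram. For λ = (7, 7, 4, 4), n = 22 boxes. Hook lengths by row (left-to-right, top-to-bottom): [10, 9, 8, 7, 4, 3, 2]; [9, 8, 7, 6, 3, 2, 1]; [5, 4, 3, 2]; [4, 3, 2, 1]. Product of hooks = 6320730931200. So f^λ = 22! / 6320730931200 = 1124000727777607680000 / 6320730931200 = 177827650.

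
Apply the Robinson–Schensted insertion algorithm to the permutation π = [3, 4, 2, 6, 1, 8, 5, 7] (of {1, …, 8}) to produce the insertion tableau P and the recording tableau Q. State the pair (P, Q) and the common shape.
P = [1, 4, 5, 7] / [2, 6, 8] / [3];  Q = [1, 2, 4, 6] / [3, 7, 8] / [5];  common shape = (4, 3, 1)

Row-insert the values π_1, π_2, … into P one at a time, bumping the leftmost entry strictly greater than the inserted value down to the next row. The recording tableau Q records, in position (i, j), the step at which that cell was added to P.
  Insert 3 (step 1): P = [3];  Q = [1]
  Insert 4 (step 2): P = [3, 4];  Q = [1, 2]
  Insert 2 (step 3): P = [2, 4] / [3];  Q = [1, 2] / [3]
  Insert 6 (step 4): P = [2, 4, 6] / [3];  Q = [1, 2, 4] / [3]
  Insert 1 (step 5): P = [1, 4, 6] / [2] / [3];  Q = [1, 2, 4] / [3] / [5]
  Insert 8 (step 6): P = [1, 4, 6, 8] / [2] / [3];  Q = [1, 2, 4, 6] / [3] / [5]
  Insert 5 (step 7): P = [1, 4, 5, 8] / [2, 6] / [3];  Q = [1, 2, 4, 6] / [3, 7] / [5]
  Insert 7 (step 8): P = [1, 4, 5, 7] / [2, 6, 8] / [3];  Q = [1, 2, 4, 6] / [3, 7, 8] / [5]
Final shape: (4, 3, 1).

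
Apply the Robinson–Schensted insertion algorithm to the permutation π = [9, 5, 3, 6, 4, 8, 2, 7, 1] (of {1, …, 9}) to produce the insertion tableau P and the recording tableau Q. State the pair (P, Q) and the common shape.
P = [1, 4, 7] / [2, 6, 8] / [3] / [5] / [9];  Q = [1, 4, 6] / [2, 5, 8] / [3] / [7] / [9];  common shape = (3, 3, 1, 1, 1)

Row-insert the values π_1, π_2, … into P one at a time, bumping the leftmost entry strictly greater than the inserted value down to the next row. The recording tableau Q records, in position (i, j), the step at which that cell was added to P.
  Insert 9 (step 1): P = [9];  Q = [1]
  Insert 5 (step 2): P = [5] / [9];  Q = [1] / [2]
  Insert 3 (step 3): P = [3] / [5] / [9];  Q = [1] / [2] / [3]
  Insert 6 (step 4): P = [3, 6] / [5] / [9];  Q = [1, 4] / [2] / [3]
  Insert 4 (step 5): P = [3, 4] / [5, 6] / [9];  Q = [1, 4] / [2, 5] / [3]
  Insert 8 (step 6): P = [3, 4, 8] / [5, 6] / [9];  Q = [1, 4, 6] / [2, 5] / [3]
  Insert 2 (step 7): P = [2, 4, 8] / [3, 6] / [5] / [9];  Q = [1, 4, 6] / [2, 5] / [3] / [7]
  Insert 7 (step 8): P = [2, 4, 7] / [3, 6, 8] / [5] / [9];  Q = [1, 4, 6] / [2, 5, 8] / [3] / [7]
  Insert 1 (step 9): P = [1, 4, 7] / [2, 6, 8] / [3] / [5] / [9];  Q = [1, 4, 6] / [2, 5, 8] / [3] / [7] / [9]
Final shape: (3, 3, 1, 1, 1).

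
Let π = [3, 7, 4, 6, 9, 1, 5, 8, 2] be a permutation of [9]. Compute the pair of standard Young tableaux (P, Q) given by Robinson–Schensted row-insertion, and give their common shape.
P = [1, 2, 5, 8] / [3, 4, 9] / [6] / [7];  Q = [1, 2, 4, 5] / [3, 7, 8] / [6] / [9];  common shape = (4, 3, 1, 1)

Row-insert the values π_1, π_2, … into P one at a time, bumping the leftmost entry strictly greater than the inserted value down to the next row. The recording tableau Q records, in position (i, j), the step at which that cell was added to P.
  Insert 3 (step 1): P = [3];  Q = [1]
  Insert 7 (step 2): P = [3, 7];  Q = [1, 2]
  Insert 4 (step 3): P = [3, 4] / [7];  Q = [1, 2] / [3]
  Insert 6 (step 4): P = [3, 4, 6] / [7];  Q = [1, 2, 4] / [3]
  Insert 9 (step 5): P = [3, 4, 6, 9] / [7];  Q = [1, 2, 4, 5] / [3]
  Insert 1 (step 6): P = [1, 4, 6, 9] / [3] / [7];  Q = [1, 2, 4, 5] / [3] / [6]
  Insert 5 (step 7): P = [1, 4, 5, 9] / [3, 6] / [7];  Q = [1, 2, 4, 5] / [3, 7] / [6]
  Insert 8 (step 8): P = [1, 4, 5, 8] / [3, 6, 9] / [7];  Q = [1, 2, 4, 5] / [3, 7, 8] / [6]
  Insert 2 (step 9): P = [1, 2, 5, 8] / [3, 4, 9] / [6] / [7];  Q = [1, 2, 4, 5] / [3, 7, 8] / [6] / [9]
Final shape: (4, 3, 1, 1).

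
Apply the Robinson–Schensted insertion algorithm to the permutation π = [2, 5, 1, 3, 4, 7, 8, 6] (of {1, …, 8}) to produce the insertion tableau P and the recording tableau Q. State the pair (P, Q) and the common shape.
P = [1, 3, 4, 6, 8] / [2, 5, 7];  Q = [1, 2, 5, 6, 7] / [3, 4, 8];  common shape = (5, 3)

Row-insert the values π_1, π_2, … into P one at a time, bumping the leftmost entry strictly greater than the inserted value down to the next row. The recording tableau Q records, in position (i, j), the step at which that cell was added to P.
  Insert 2 (step 1): P = [2];  Q = [1]
  Insert 5 (step 2): P = [2, 5];  Q = [1, 2]
  Insert 1 (step 3): P = [1, 5] / [2];  Q = [1, 2] / [3]
  Insert 3 (step 4): P = [1, 3] / [2, 5];  Q = [1, 2] / [3, 4]
  Insert 4 (step 5): P = [1, 3, 4] / [2, 5];  Q = [1, 2, 5] / [3, 4]
  Insert 7 (step 6): P = [1, 3, 4, 7] / [2, 5];  Q = [1, 2, 5, 6] / [3, 4]
  Insert 8 (step 7): P = [1, 3, 4, 7, 8] / [2, 5];  Q = [1, 2, 5, 6, 7] / [3, 4]
  Insert 6 (step 8): P = [1, 3, 4, 6, 8] / [2, 5, 7];  Q = [1, 2, 5, 6, 7] / [3, 4, 8]
Final shape: (5, 3).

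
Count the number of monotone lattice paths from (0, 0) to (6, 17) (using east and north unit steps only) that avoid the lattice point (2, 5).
Number of paths = 62727

Total paths from (0, 0) to (6, 17): C(23, 6) = 100947. Paths through (2, 5): (paths (0, 0) → (2, 5)) × (paths (2, 5) → (6, 17)) = C(7, 2) · C(16, 4) = 21 · 1820 = 38220. Avoidance count = 100947 − 38220 = 62727.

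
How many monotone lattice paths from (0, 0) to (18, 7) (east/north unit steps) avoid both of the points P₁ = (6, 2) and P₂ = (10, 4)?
Number of paths = 211571

Inclusion–exclusion. Total paths: C(25, 18) = 480700. Through P₁: C(8, 6)·C(17, 12) = 173264. Through P₂: C(14, 10)·C(11, 8) = 165165. Since P₁ is strictly southwest of P₂, a monotone path through both must visit P₁ then P₂; paths through both = C(8, 6)·C(6, 4)·C(11, 8) = 69300. Avoid both = 480700 − 173264 − 165165 + 69300 = 211571.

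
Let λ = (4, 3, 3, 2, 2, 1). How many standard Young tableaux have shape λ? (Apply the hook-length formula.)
# SYT of shape (4, 3, 3, 2, 2, 1) = 128700

Hook-length formula: f^λ = n! / Π hook(c), product over all cells c of the Young diagram. For λ = (4, 3, 3, 2, 2, 1), n = 15 boxes. Hook lengths by row (left-to-right, top-to-bottom): [9, 7, 4, 1]; [7, 5, 2]; [6, 4, 1]; [4, 2]; [3, 1]; [1]. Product of hooks = 10160640. So f^λ = 15! / 10160640 = 1307674368000 / 10160640 = 128700.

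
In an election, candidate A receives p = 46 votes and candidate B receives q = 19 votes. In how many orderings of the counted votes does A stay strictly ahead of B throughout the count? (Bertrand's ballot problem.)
Strict-lead orderings = 5118189334604640

Total orderings of the 65 votes with 46 for A: C(65, 46) = 12321566916640800. By the Bertrand ballot formula (Cycle Lemma / reflection principle), the number of orderings in which A is strictly ahead of B throughout is (p − q)/(p + q) · C(p + q, p) = (46 − 19)/(46 + 19) · 12321566916640800 = 5118189334604640.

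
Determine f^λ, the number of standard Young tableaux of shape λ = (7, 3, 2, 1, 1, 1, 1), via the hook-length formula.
# SYT of shape (7, 3, 2, 1, 1, 1, 1) = 404250

Hook-length formula: f^λ = n! / Π hook(c), product over all cells c of the Young diagram. For λ = (7, 3, 2, 1, 1, 1, 1), n = 16 boxes. Hook lengths by row (left-to-right, top-to-bottom): [13, 8, 6, 4, 3, 2, 1]; [8, 3, 1]; [6, 1]; [4]; [3]; [2]; [1]. Product of hooks = 51757056. So f^λ = 16! / 51757056 = 20922789888000 / 51757056 = 404250.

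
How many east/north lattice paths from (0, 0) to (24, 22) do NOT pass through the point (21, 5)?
Number of paths = 7890296124750

Total paths from (0, 0) to (24, 22): C(46, 24) = 7890371113950. Paths through (21, 5): (paths (0, 0) → (21, 5)) × (paths (21, 5) → (24, 22)) = C(26, 21) · C(20, 3) = 65780 · 1140 = 74989200. Avoidance count = 7890371113950 − 74989200 = 7890296124750.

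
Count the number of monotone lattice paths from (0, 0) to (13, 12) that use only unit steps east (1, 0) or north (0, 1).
Number of paths = 5200300

A monotone lattice path from (0, 0) to (13, 12) consists of 13 east steps and 12 north steps in some order, so it is determined by which 13 of the 25 steps are east. The count is C(25, 13) = 5200300.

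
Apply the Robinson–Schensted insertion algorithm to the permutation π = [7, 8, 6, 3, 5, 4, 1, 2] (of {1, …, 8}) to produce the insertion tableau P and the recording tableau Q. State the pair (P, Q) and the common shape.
P = [1, 2] / [3, 4] / [5, 8] / [6] / [7];  Q = [1, 2] / [3, 5] / [4, 8] / [6] / [7];  common shape = (2, 2, 2, 1, 1)

Row-insert the values π_1, π_2, … into P one at a time, bumping the leftmost entry strictly greater than the inserted value down to the next row. The recording tableau Q records, in position (i, j), the step at which that cell was added to P.
  Insert 7 (step 1): P = [7];  Q = [1]
  Insert 8 (step 2): P = [7, 8];  Q = [1, 2]
  Insert 6 (step 3): P = [6, 8] / [7];  Q = [1, 2] / [3]
  Insert 3 (step 4): P = [3, 8] / [6] / [7];  Q = [1, 2] / [3] / [4]
  Insert 5 (step 5): P = [3, 5] / [6, 8] / [7];  Q = [1, 2] / [3, 5] / [4]
  Insert 4 (step 6): P = [3, 4] / [5, 8] / [6] / [7];  Q = [1, 2] / [3, 5] / [4] / [6]
  Insert 1 (step 7): P = [1, 4] / [3, 8] / [5] / [6] / [7];  Q = [1, 2] / [3, 5] / [4] / [6] / [7]
  Insert 2 (step 8): P = [1, 2] / [3, 4] / [5, 8] / [6] / [7];  Q = [1, 2] / [3, 5] / [4, 8] / [6] / [7]
Final shape: (2, 2, 2, 1, 1).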